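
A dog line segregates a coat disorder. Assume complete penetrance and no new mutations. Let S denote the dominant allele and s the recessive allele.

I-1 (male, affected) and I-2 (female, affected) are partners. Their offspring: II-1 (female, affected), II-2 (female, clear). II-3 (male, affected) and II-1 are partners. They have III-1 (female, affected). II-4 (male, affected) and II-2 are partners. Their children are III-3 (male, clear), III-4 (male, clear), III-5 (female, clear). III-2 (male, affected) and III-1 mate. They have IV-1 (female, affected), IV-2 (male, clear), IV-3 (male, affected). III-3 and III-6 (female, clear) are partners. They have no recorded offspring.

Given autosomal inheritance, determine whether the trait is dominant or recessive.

dominant

I-1 and I-2 are both affected yet have a clear child II-2. Under a recessive model two affected parents are homozygous and every child would be affected, so the trait cannot be recessive.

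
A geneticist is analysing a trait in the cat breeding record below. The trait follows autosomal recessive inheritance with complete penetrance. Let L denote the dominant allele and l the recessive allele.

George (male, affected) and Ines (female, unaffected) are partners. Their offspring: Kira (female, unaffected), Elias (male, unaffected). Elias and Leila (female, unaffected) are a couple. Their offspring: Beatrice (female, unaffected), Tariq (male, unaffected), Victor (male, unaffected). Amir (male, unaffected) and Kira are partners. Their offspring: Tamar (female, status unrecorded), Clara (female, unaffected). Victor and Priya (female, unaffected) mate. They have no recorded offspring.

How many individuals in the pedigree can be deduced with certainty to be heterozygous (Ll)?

Obligate heterozygotes: Kira is unaffected so carries L and received l from George (ll), so Kira is Ll; Elias is unaffected so carries L and received l from George (ll), so Elias is Ll.
Every other individual is either homozygous by phenotype or has at least one consistent homozygous assignment, so the count is 2.

2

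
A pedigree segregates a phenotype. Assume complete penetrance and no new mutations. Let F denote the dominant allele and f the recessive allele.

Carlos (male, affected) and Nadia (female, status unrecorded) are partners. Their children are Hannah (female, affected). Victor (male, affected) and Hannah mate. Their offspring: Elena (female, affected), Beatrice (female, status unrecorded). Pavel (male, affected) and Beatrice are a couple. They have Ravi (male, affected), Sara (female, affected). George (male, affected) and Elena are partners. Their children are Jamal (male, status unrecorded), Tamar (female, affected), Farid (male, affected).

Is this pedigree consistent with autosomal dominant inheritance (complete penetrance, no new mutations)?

Yes

A consistent assignment under autosomal dominant exists: Carlos FF, Nadia FF, Hannah FF, Victor FF, Elena FF, Beatrice FF, Pavel FF, George FF, Ravi FF, Sara FF, Jamal FF, Tamar FF, Farid FF.
In this assignment every recorded phenotype matches its genotype and every non-founder's genotype is obtainable from its parents' genotypes, so the pedigree is consistent.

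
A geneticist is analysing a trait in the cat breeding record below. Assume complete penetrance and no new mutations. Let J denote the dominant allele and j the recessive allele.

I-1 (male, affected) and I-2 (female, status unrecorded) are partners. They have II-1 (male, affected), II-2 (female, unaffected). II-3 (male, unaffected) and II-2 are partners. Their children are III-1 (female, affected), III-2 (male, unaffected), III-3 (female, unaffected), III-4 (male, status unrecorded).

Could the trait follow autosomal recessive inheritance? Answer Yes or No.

A consistent assignment under autosomal recessive exists: I-1 jj, I-2 Jj, II-1 jj, II-2 Jj, II-3 Jj, III-1 jj, III-2 JJ, III-3 JJ, III-4 JJ.
In this assignment every recorded phenotype matches its genotype and every non-founder's genotype is obtainable from its parents' genotypes, so the pedigree is consistent.

Yes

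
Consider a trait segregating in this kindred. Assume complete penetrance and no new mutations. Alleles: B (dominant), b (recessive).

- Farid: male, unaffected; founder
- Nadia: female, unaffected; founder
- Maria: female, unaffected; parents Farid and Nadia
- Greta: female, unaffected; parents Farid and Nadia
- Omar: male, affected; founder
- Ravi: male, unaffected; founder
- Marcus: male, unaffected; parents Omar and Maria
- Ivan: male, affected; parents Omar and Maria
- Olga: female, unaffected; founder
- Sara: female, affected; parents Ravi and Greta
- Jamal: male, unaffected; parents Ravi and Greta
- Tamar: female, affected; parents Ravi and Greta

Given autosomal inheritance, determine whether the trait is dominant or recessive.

recessive

Ravi and Greta are both unaffected yet have an affected child Sara. Under dominance, an affected child requires at least one affected parent, so the trait cannot be dominant.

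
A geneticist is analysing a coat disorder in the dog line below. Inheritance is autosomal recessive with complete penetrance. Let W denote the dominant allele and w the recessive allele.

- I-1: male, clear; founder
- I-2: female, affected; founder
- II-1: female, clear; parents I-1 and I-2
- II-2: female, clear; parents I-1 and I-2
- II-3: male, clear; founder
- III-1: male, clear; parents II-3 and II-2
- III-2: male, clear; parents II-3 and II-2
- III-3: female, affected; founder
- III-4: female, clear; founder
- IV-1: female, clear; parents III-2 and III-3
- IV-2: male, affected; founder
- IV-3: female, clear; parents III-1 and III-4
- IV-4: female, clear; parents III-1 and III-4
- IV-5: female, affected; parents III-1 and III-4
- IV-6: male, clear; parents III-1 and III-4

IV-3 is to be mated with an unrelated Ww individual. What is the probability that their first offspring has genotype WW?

1/3

III-1 is clear so carries W and passed w to IV-5 (ww), so III-1 is Ww.
III-4 is clear so carries W and passed w to IV-5 (ww), so III-4 is Ww.
IV-3 is a clear offspring of III-1 (Ww) × III-4 (Ww), whose cross gives 1/4 WW : 1/2 Ww : 1/4 ww; conditioning on being clear, IV-3 is WW with probability 1/3, Ww with probability 2/3.
Summing over parental genotype combinations, P(offspring has genotype WW) = 1/3·1/2 + 2/3·1/4 = 1/3.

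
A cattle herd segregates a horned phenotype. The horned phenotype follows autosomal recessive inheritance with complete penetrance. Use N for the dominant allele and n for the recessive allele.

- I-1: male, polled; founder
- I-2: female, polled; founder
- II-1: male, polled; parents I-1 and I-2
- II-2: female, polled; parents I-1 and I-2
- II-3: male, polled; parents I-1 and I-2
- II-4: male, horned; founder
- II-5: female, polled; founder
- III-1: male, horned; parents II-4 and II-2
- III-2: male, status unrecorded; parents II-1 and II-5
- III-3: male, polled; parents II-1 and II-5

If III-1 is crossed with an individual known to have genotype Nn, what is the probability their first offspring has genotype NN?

III-1 is horned, so III-1 is nn.
The cross gives 1/2 Nn : 1/2 nn, so P(offspring has genotype NN) = 0.

0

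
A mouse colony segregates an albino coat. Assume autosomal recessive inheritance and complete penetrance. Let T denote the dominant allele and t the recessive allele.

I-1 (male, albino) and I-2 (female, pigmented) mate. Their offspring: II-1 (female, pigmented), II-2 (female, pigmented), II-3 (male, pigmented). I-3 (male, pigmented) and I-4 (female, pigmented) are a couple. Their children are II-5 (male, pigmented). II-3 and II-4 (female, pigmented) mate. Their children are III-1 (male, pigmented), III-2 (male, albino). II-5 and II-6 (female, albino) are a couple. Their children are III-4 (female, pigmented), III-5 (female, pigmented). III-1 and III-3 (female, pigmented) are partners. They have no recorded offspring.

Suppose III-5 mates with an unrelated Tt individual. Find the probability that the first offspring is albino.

III-5 is pigmented so carries T and received t from II-6 (tt), so III-5 is Tt.
The cross gives 1/4 TT : 1/2 Tt : 1/4 tt, so P(offspring is albino) = 1/4.

1/4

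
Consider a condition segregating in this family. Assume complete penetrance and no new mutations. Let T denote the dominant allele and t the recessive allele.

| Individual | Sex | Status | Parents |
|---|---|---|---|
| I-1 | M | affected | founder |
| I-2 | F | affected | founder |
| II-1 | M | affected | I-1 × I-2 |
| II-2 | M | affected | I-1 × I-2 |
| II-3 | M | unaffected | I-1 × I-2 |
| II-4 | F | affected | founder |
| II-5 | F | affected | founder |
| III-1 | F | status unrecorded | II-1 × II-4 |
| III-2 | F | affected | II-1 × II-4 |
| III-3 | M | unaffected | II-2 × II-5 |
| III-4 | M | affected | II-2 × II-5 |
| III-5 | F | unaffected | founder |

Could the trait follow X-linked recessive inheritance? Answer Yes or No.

Under X-linked recessive, II-3 (unaffected, male) cannot arise from I-1 (affected) × I-2 (affected).

No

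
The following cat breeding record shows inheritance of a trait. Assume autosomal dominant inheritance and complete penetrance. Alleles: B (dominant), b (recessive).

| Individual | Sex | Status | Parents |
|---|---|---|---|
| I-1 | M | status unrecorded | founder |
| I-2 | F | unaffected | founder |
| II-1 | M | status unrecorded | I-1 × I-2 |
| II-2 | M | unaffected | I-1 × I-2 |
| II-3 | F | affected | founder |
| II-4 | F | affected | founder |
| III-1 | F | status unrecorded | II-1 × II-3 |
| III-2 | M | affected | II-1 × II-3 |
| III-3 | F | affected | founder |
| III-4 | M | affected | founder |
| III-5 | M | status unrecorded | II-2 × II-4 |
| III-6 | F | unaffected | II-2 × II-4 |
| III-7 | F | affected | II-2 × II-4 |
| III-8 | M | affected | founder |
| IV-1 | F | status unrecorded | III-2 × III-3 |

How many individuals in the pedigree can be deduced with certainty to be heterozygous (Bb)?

Obligate heterozygotes: II-4 is affected so carries B and passed b to III-6 (bb), so II-4 is Bb; III-7 is affected so carries B and received b from II-2 (bb), so III-7 is Bb.
Every other individual is either homozygous by phenotype or has at least one consistent homozygous assignment, so the count is 2.

2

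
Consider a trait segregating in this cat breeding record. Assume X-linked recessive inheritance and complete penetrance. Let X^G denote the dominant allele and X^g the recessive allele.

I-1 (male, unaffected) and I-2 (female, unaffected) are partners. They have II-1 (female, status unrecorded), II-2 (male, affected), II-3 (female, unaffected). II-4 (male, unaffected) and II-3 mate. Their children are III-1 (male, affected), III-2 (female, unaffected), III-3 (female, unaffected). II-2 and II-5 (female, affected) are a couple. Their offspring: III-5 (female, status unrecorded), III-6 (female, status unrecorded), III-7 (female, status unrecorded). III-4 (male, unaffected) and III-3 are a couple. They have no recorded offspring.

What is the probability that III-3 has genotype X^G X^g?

II-4 is unaffected, so II-4 is X^G Y.
II-3 is unaffected so carries G and passed g to III-1 (X^g Y), so II-3 is X^G X^g.
Their cross gives offspring ratios 1/2 X^G X^G : 1/2 X^G X^g. Conditioning on III-3 being unaffected, P(X^G X^g) = 1/2 / 1 = 1/2.

1/2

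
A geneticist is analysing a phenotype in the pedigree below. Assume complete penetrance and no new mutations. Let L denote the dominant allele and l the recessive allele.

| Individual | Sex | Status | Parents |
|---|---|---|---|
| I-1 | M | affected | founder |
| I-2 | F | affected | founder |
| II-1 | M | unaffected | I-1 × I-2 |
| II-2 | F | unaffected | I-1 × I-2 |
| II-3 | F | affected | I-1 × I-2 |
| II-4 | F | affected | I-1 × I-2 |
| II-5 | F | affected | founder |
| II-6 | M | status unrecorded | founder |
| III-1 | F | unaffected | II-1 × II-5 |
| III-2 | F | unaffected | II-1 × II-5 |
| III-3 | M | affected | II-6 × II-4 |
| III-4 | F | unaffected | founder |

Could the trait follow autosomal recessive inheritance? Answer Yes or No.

No

Under autosomal recessive, II-1 (unaffected, male) cannot arise from I-1 (affected) × I-2 (affected).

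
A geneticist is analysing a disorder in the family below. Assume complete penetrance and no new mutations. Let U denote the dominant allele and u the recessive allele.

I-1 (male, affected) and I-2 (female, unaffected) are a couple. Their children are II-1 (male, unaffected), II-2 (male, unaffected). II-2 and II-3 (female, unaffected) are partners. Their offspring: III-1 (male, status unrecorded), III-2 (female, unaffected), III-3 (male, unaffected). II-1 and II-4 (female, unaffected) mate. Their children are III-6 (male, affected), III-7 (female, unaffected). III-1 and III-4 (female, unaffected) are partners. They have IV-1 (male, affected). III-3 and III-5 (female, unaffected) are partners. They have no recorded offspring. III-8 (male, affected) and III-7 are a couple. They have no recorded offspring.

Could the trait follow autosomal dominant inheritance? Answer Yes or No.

No

Under autosomal dominant, III-6 (affected, male) cannot arise from II-1 (unaffected) × II-4 (unaffected).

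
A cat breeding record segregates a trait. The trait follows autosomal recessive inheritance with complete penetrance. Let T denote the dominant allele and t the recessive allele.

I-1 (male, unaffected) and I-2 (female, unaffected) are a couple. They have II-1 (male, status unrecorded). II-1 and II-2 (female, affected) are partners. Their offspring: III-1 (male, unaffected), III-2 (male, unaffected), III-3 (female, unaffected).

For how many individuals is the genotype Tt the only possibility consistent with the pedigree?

3

Obligate heterozygotes: III-1 is unaffected so carries T and received t from II-2 (tt), so III-1 is Tt; III-2 is unaffected so carries T and received t from II-2 (tt), so III-2 is Tt; III-3 is unaffected so carries T and received t from II-2 (tt), so III-3 is Tt.
Every other individual is either homozygous by phenotype or has at least one consistent homozygous assignment, so the count is 3.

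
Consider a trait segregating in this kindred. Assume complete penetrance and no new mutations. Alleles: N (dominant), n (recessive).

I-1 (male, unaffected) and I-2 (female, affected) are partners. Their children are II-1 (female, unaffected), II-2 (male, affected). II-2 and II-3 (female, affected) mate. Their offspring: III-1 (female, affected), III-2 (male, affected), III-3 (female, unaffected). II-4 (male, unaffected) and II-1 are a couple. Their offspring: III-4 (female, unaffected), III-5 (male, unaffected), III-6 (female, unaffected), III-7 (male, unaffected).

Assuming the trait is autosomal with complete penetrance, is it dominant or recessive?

II-2 and II-3 are both affected yet have an unaffected child III-3. Under a recessive model two affected parents are homozygous and every child would be affected, so the trait cannot be recessive.

dominant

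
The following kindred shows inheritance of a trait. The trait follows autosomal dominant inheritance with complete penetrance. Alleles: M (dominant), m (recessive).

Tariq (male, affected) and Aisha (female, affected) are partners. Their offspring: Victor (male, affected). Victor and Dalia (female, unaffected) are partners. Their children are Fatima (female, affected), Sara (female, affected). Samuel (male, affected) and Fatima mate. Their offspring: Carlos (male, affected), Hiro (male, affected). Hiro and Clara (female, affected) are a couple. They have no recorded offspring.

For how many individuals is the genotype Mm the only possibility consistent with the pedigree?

Obligate heterozygotes: Fatima is affected so carries M and received m from Dalia (mm), so Fatima is Mm; Sara is affected so carries M and received m from Dalia (mm), so Sara is Mm.
Every other individual is either homozygous by phenotype or has at least one consistent homozygous assignment, so the count is 2.

2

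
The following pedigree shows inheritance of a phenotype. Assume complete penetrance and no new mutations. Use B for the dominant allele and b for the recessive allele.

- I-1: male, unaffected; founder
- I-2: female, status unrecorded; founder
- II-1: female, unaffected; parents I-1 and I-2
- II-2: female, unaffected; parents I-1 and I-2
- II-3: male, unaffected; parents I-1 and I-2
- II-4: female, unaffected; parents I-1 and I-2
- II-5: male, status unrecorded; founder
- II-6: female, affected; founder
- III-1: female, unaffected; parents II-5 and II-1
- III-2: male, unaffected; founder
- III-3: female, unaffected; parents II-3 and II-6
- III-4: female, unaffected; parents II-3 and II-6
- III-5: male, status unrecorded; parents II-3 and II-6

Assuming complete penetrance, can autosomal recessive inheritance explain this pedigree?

A consistent assignment under autosomal recessive exists: I-1 BB, I-2 BB, II-1 BB, II-2 BB, II-3 BB, II-4 BB, II-5 BB, II-6 bb, III-1 BB, III-2 BB, III-3 Bb, III-4 Bb, III-5 Bb.
In this assignment every recorded phenotype matches its genotype and every non-founder's genotype is obtainable from its parents' genotypes, so the pedigree is consistent.

Yes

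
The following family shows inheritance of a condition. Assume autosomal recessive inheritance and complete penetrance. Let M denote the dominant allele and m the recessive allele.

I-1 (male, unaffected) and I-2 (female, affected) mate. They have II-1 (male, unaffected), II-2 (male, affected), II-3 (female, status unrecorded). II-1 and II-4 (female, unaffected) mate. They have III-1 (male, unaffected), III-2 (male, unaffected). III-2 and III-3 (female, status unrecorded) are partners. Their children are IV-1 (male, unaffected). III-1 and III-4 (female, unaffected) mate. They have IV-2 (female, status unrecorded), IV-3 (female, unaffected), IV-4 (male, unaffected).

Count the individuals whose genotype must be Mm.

2

Obligate heterozygotes: I-1 is unaffected so carries M and passed m to II-2 (mm), so I-1 is Mm; II-1 is unaffected so carries M and received m from I-2 (mm), so II-1 is Mm.
Every other individual is either homozygous by phenotype or has at least one consistent homozygous assignment, so the count is 2.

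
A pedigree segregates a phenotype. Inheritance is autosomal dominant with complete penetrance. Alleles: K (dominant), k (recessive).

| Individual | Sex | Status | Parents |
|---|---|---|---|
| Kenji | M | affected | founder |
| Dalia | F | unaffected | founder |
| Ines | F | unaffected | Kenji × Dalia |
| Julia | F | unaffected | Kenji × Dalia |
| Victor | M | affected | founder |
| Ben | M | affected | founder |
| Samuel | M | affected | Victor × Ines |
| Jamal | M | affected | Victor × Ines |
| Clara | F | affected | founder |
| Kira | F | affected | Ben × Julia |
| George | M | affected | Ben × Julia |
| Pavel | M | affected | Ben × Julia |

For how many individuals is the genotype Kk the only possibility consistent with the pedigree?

6

Obligate heterozygotes: Kenji is affected so carries K and passed k to Ines (kk), so Kenji is Kk; Samuel is affected so carries K and received k from Ines (kk), so Samuel is Kk; Jamal is affected so carries K and received k from Ines (kk), so Jamal is Kk; Kira is affected so carries K and received k from Julia (kk), so Kira is Kk; George is affected so carries K and received k from Julia (kk), so George is Kk; Pavel is affected so carries K and received k from Julia (kk), so Pavel is Kk.
Every other individual is either homozygous by phenotype or has at least one consistent homozygous assignment, so the count is 6.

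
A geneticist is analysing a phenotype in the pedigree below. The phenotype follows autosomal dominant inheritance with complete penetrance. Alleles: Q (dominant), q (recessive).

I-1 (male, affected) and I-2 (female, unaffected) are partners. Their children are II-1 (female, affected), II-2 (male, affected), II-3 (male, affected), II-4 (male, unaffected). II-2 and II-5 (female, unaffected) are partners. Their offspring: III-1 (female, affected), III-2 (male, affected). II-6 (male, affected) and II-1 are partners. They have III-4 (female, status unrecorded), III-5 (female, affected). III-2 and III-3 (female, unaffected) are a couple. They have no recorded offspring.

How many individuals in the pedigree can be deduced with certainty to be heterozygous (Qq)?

Obligate heterozygotes: I-1 is affected so carries Q and passed q to II-4 (qq), so I-1 is Qq; II-1 is affected so carries Q and received q from I-2 (qq), so II-1 is Qq; II-2 is affected so carries Q and received q from I-2 (qq), so II-2 is Qq; II-3 is affected so carries Q and received q from I-2 (qq), so II-3 is Qq; III-1 is affected so carries Q and received q from II-5 (qq), so III-1 is Qq; III-2 is affected so carries Q and received q from II-5 (qq), so III-2 is Qq.
Every other individual is either homozygous by phenotype or has at least one consistent homozygous assignment, so the count is 6.

6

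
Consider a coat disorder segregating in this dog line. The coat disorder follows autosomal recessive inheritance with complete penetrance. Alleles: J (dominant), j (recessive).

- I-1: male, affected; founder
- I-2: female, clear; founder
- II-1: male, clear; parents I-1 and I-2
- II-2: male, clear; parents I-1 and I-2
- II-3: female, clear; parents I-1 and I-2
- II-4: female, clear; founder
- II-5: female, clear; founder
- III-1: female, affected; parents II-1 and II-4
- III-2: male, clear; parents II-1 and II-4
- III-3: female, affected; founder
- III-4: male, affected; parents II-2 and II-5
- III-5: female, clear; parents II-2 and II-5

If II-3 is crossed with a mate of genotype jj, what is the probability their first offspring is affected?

II-3 is clear so carries J and received j from I-1 (jj), so II-3 is Jj.
The cross gives 1/2 Jj : 1/2 jj, so P(offspring is affected) = 1/2.

1/2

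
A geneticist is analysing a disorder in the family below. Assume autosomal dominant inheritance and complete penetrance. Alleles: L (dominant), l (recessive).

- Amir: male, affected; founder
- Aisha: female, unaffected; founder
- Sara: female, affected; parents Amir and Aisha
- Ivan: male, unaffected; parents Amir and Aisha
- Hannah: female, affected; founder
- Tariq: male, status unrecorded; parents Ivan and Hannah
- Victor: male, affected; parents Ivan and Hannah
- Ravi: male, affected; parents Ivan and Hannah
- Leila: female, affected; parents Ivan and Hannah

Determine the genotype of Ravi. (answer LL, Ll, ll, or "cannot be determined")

From phenotype alone, Ravi is LL or Ll.
Ravi is affected so carries L and received l from Ivan (ll), so Ravi is Ll.

Ll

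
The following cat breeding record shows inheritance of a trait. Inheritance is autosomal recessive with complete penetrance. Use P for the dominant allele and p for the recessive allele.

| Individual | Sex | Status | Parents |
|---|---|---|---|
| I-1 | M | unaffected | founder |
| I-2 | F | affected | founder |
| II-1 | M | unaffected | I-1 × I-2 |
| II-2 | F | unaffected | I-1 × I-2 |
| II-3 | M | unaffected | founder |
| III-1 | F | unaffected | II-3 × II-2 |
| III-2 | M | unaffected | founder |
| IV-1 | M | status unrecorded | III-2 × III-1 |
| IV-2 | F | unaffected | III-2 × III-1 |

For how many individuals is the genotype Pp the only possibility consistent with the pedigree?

Obligate heterozygotes: II-1 is unaffected so carries P and received p from I-2 (pp), so II-1 is Pp; II-2 is unaffected so carries P and received p from I-2 (pp), so II-2 is Pp.
Every other individual is either homozygous by phenotype or has at least one consistent homozygous assignment, so the count is 2.

2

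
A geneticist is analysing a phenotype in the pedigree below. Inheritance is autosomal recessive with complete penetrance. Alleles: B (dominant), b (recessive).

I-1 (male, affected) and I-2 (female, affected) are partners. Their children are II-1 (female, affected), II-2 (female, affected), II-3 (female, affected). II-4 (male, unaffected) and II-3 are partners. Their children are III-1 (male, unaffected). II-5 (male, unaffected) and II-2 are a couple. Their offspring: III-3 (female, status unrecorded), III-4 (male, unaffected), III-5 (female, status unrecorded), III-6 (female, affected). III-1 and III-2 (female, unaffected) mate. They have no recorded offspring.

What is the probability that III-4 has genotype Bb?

III-4 is unaffected so carries B and received b from II-2 (bb), so III-4 is Bb, giving P(Bb) = 1.

1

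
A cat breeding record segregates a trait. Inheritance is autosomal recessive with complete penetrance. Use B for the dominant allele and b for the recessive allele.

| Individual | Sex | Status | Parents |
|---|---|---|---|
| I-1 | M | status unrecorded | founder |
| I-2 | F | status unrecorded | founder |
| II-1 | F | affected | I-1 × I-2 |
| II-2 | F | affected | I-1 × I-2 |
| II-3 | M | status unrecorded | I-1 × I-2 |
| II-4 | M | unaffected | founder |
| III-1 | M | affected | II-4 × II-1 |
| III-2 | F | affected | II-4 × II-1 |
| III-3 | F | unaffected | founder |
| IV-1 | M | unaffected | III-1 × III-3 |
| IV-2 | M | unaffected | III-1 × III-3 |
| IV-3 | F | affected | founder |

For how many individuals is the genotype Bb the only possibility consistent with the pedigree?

3

Obligate heterozygotes: II-4 is unaffected so carries B and passed b to III-1 (bb), so II-4 is Bb; IV-1 is unaffected so carries B and received b from III-1 (bb), so IV-1 is Bb; IV-2 is unaffected so carries B and received b from III-1 (bb), so IV-2 is Bb.
Every other individual is either homozygous by phenotype or has at least one consistent homozygous assignment, so the count is 3.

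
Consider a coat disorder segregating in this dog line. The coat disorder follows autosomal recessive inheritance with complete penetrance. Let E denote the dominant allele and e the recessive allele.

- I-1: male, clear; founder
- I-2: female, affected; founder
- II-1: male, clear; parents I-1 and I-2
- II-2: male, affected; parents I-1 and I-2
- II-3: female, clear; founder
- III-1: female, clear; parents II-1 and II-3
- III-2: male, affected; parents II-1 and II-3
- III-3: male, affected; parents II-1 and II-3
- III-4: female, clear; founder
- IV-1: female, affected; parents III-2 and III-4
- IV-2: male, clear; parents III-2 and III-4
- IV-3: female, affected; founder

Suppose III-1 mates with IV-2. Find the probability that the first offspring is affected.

II-1 is clear so carries E and received e from I-2 (ee), so II-1 is Ee.
II-3 is clear so carries E and passed e to III-2 (ee), so II-3 is Ee.
III-1 is a clear offspring of II-1 (Ee) × II-3 (Ee), whose cross gives 1/4 EE : 1/2 Ee : 1/4 ee; conditioning on being clear, III-1 is EE with probability 1/3, Ee with probability 2/3.
IV-2 is clear so carries E and received e from III-2 (ee), so IV-2 is Ee.
Summing over parental genotype combinations, P(offspring is affected) = 2/3·1/4 = 1/6.

1/6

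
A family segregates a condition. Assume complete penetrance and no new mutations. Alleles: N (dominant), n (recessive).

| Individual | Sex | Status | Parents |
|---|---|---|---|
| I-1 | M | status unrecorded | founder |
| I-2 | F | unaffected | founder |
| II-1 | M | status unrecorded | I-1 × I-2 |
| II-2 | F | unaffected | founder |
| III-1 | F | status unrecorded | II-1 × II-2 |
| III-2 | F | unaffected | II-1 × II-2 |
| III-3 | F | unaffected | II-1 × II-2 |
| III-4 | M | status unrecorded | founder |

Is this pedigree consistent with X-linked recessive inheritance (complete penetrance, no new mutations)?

Yes

A consistent assignment under X-linked recessive exists: I-1 X^N Y, I-2 X^N X^N, II-1 X^N Y, II-2 X^N X^N, III-1 X^N X^N, III-2 X^N X^N, III-3 X^N X^N, III-4 X^N Y.
In this assignment every recorded phenotype matches its genotype and every non-founder's genotype is obtainable from its parents' genotypes, so the pedigree is consistent.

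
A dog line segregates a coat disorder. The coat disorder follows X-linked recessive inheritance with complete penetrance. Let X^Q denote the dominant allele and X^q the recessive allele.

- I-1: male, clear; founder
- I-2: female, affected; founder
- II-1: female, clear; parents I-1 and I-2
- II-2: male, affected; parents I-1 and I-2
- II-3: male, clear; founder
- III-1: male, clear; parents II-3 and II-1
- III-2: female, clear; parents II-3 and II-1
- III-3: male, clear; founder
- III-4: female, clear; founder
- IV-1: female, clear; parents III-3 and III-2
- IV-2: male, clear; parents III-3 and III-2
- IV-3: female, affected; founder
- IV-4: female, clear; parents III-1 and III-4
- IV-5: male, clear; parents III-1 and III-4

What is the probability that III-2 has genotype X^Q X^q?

II-3 is clear, so II-3 is X^Q Y.
II-1 is clear so carries Q and received q from I-2 (X^q X^q), so II-1 is X^Q X^q.
Their cross gives offspring ratios 1/2 X^Q X^Q : 1/2 X^Q X^q. Conditioning on III-2 being clear, P(X^Q X^q) = 1/2 / 1 = 1/2 before taking III-2's own offspring into account.
III-3 is clear, so III-3 is X^Q Y.
Now use III-2's offspring. Probability of each recorded status — clear son IV-2: 1/2 if III-2 is X^Q X^q, 1 if X^Q X^Q. (IV-1: equally likely either way, so uninformative.)
Bayes: P(X^Q X^q) = 1/2·1/2 / (1/2·1/2 + 1/2·1) = 1/3.

1/3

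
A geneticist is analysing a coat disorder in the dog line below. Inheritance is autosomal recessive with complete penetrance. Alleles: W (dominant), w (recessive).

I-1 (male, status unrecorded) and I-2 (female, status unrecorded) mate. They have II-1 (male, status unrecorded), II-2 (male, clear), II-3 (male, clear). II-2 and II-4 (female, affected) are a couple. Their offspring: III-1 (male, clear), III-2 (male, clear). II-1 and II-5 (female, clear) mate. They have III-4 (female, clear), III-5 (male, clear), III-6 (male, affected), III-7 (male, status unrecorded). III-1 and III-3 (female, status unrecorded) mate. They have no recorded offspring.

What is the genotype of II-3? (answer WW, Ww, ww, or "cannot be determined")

cannot be determined

II-3's phenotype allows WW or Ww, and no parent or child forces a single allele at both positions; consistent genotype assignments exist with II-3 as WW or Ww.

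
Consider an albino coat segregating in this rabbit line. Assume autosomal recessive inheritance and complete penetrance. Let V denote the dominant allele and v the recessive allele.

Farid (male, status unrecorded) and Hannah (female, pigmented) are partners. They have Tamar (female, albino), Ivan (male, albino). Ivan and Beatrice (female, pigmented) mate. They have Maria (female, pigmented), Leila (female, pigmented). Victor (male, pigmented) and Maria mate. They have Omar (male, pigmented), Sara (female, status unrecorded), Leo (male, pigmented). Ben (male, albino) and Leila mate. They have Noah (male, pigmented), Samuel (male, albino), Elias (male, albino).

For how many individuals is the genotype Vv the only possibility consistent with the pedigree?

Obligate heterozygotes: Hannah is pigmented so carries V and passed v to Tamar (vv), so Hannah is Vv; Maria is pigmented so carries V and received v from Ivan (vv), so Maria is Vv; Leila is pigmented so carries V and received v from Ivan (vv), so Leila is Vv; Noah is pigmented so carries V and received v from Ben (vv), so Noah is Vv.
Every other individual is either homozygous by phenotype or has at least one consistent homozygous assignment, so the count is 4.

4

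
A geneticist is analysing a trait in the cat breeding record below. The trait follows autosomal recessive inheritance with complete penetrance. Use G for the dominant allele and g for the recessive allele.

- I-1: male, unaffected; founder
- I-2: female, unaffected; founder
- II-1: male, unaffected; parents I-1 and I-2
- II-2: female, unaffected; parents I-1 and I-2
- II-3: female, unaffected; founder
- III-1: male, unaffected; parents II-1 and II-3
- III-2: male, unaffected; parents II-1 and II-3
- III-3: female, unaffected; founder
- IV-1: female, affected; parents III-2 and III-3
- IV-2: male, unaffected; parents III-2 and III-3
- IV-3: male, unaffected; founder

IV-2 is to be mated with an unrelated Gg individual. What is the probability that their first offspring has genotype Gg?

III-2 is unaffected so carries G and passed g to IV-1 (gg), so III-2 is Gg.
III-3 is unaffected so carries G and passed g to IV-1 (gg), so III-3 is Gg.
IV-2 is an unaffected offspring of III-2 (Gg) × III-3 (Gg), whose cross gives 1/4 GG : 1/2 Gg : 1/4 gg; conditioning on being unaffected, IV-2 is GG with probability 1/3, Gg with probability 2/3.
Summing over parental genotype combinations, P(offspring has genotype Gg) = 1/3·1/2 + 2/3·1/2 = 1/2.

1/2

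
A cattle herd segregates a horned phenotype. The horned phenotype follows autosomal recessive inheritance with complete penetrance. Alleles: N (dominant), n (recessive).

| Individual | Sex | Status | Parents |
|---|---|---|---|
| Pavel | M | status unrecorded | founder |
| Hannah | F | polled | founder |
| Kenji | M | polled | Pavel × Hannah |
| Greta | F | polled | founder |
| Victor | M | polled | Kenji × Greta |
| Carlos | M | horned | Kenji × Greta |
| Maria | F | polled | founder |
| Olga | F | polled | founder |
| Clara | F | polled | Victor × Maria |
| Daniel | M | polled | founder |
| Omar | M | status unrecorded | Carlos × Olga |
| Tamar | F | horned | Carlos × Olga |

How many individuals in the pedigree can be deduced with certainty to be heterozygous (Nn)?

Obligate heterozygotes: Kenji is polled so carries N and passed n to Carlos (nn), so Kenji is Nn; Greta is polled so carries N and passed n to Carlos (nn), so Greta is Nn; Olga is polled so carries N and passed n to Tamar (nn), so Olga is Nn.
Every other individual is either homozygous by phenotype or has at least one consistent homozygous assignment, so the count is 3.

3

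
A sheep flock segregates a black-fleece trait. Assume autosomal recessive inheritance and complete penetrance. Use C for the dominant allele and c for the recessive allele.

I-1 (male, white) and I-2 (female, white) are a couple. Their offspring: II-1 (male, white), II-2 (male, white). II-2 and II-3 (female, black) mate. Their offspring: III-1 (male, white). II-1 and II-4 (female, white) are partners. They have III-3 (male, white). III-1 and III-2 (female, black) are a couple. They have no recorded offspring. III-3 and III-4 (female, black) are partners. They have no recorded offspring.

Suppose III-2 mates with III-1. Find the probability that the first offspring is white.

1/2

III-2 is black, so III-2 is cc.
III-1 is white so carries C and received c from II-3 (cc), so III-1 is Cc.
The cross gives 1/2 Cc : 1/2 cc, so P(offspring is white) = 1/2.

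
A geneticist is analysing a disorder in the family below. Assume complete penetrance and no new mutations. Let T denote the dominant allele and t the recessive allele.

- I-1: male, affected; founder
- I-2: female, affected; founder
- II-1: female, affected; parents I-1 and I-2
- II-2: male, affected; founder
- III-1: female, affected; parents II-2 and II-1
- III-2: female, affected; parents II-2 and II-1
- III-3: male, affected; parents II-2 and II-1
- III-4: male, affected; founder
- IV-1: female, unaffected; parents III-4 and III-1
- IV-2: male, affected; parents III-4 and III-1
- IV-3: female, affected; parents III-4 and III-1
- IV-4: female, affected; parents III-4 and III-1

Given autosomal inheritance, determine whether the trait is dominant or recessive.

dominant

III-4 and III-1 are both affected yet have an unaffected child IV-1. Under a recessive model two affected parents are homozygous and every child would be affected, so the trait cannot be recessive.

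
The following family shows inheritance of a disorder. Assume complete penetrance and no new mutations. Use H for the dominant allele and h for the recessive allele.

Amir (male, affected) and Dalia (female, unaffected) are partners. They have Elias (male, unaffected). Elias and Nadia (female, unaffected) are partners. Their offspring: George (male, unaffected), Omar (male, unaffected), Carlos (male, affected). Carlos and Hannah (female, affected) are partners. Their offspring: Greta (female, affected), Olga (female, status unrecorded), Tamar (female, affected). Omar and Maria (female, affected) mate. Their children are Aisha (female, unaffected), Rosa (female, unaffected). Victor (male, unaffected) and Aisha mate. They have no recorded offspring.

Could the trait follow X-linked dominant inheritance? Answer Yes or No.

No

Under X-linked dominant, Carlos (affected, male) cannot arise from Elias (unaffected) × Nadia (unaffected).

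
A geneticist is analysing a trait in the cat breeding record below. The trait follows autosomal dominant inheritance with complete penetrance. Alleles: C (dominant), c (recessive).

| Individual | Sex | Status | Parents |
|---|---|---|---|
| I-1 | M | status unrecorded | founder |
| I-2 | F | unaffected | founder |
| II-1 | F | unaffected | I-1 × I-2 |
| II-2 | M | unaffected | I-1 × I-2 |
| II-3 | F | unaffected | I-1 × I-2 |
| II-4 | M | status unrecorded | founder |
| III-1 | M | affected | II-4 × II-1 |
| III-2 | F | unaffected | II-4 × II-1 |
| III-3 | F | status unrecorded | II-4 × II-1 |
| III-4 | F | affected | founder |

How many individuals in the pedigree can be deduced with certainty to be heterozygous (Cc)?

Obligate heterozygotes: II-4 passed C to III-1 (Cc, whose c came from II-1) and passed c to III-2 (cc), so II-4 is Cc; III-1 is affected so carries C and received c from II-1 (cc), so III-1 is Cc.
Every other individual is either homozygous by phenotype or has at least one consistent homozygous assignment, so the count is 2.

2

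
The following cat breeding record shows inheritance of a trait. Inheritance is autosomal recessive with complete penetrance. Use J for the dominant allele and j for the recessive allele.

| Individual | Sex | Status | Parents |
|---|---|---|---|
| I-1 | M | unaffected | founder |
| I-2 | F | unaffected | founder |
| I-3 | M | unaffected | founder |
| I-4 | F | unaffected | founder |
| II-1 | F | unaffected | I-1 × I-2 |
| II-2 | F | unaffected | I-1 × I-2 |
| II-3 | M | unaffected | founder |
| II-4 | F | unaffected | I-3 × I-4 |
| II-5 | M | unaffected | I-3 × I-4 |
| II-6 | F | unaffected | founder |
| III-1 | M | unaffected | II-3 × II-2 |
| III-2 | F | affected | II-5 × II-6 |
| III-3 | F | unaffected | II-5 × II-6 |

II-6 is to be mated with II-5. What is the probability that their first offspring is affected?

II-6 is unaffected so carries J and passed j to III-2 (jj), so II-6 is Jj.
II-5 is unaffected so carries J and passed j to III-2 (jj), so II-5 is Jj.
The cross gives 1/4 JJ : 1/2 Jj : 1/4 jj, so P(offspring is affected) = 1/4.

1/4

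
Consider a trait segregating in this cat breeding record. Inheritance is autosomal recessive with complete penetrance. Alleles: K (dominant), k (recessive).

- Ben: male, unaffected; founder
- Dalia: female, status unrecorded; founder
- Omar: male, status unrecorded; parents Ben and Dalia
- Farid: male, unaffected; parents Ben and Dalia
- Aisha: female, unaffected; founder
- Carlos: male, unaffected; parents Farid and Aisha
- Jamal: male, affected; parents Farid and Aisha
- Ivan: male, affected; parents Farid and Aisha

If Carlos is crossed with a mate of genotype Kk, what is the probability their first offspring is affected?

Farid is unaffected so carries K and passed k to Jamal (kk), so Farid is Kk.
Aisha is unaffected so carries K and passed k to Jamal (kk), so Aisha is Kk.
Carlos is an unaffected offspring of Farid (Kk) × Aisha (Kk), whose cross gives 1/4 KK : 1/2 Kk : 1/4 kk; conditioning on being unaffected, Carlos is KK with probability 1/3, Kk with probability 2/3.
Summing over parental genotype combinations, P(offspring is affected) = 2/3·1/4 = 1/6.

1/6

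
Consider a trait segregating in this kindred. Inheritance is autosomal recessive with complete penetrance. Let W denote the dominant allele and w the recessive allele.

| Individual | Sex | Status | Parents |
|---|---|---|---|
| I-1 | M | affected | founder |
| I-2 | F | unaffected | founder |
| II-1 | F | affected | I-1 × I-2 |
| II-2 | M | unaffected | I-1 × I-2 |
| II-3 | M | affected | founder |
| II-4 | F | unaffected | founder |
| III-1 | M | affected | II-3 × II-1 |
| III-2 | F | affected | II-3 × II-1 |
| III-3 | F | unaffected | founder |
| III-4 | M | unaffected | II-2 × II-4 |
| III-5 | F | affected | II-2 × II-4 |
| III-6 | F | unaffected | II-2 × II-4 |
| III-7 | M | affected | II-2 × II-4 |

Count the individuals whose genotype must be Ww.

3

Obligate heterozygotes: I-2 is unaffected so carries W and passed w to II-1 (ww), so I-2 is Ww; II-2 is unaffected so carries W and received w from I-1 (ww), so II-2 is Ww; II-4 is unaffected so carries W and passed w to III-5 (ww), so II-4 is Ww.
Every other individual is either homozygous by phenotype or has at least one consistent homozygous assignment, so the count is 3.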